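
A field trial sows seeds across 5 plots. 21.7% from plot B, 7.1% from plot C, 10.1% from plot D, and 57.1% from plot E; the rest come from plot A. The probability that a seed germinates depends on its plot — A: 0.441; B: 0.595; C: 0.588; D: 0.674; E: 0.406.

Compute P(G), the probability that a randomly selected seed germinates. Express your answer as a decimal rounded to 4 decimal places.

P(A) = 1 − (0.217 + 0.071 + 0.101 + 0.571) = 0.04.
P(G) = P(G|A)·P(A) + P(G|B)·P(B) + P(G|C)·P(C) + P(G|D)·P(D) + P(G|E)·P(E)
      = 0.441·0.04 + 0.595·0.217 + 0.588·0.071 + 0.674·0.101 + 0.406·0.571
      = 0.01764 + 0.129115 + 0.041748 + 0.068074 + 0.231826 = 0.488403

P(G) ≈ 0.4884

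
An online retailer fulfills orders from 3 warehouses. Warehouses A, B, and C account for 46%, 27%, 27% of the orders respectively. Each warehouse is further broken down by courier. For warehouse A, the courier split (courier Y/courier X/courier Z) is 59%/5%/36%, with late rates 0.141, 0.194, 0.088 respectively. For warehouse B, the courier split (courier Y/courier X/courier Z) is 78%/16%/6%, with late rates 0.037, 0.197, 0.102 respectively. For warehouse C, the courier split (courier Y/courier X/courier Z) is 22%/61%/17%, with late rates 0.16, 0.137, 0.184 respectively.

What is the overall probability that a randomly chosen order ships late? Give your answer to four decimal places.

0.1158

P(L|A) = 0.59·0.141 + 0.05·0.194 + 0.36·0.088 = 0.08319 + 0.0097 + 0.03168 = 0.12457
P(L|B) = 0.78·0.037 + 0.16·0.197 + 0.06·0.102 = 0.02886 + 0.03152 + 0.00612 = 0.0665
P(L|C) = 0.22·0.16 + 0.61·0.137 + 0.17·0.184 = 0.0352 + 0.08357 + 0.03128 = 0.15005
Then overall,
P(L) = 0.46·0.12457 + 0.27·0.0665 + 0.27·0.15005
      = 0.0573022 + 0.017955 + 0.0405135 = 0.1157707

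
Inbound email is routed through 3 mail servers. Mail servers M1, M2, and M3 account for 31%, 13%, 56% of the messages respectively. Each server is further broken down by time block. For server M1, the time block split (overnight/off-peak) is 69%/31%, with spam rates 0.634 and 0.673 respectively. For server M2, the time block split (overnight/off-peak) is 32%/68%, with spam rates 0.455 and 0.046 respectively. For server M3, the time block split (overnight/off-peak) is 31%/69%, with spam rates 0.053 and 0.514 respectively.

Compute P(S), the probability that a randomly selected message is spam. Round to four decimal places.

P(S|M1) = 0.69·0.634 + 0.31·0.673 = 0.43746 + 0.20863 = 0.64609
P(S|M2) = 0.32·0.455 + 0.68·0.046 = 0.1456 + 0.03128 = 0.17688
P(S|M3) = 0.31·0.053 + 0.69·0.514 = 0.01643 + 0.35466 = 0.37109
Then overall,
P(S) = 0.31·0.64609 + 0.13·0.17688 + 0.56·0.37109
      = 0.2002879 + 0.0229944 + 0.2078104 = 0.4310927

P(S) ≈ 0.4311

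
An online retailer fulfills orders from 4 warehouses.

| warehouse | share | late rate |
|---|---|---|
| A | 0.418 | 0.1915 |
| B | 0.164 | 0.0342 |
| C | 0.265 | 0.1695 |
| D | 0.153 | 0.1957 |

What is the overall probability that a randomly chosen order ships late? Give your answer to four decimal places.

P(L) = P(L|A)·P(A) + P(L|B)·P(B) + P(L|C)·P(C) + P(L|D)·P(D)
      = 0.1915·0.418 + 0.0342·0.164 + 0.1695·0.265 + 0.1957·0.153
      = 0.080047 + 0.0056088 + 0.0449175 + 0.0299421 = 0.1605154

P(L) ≈ 0.1605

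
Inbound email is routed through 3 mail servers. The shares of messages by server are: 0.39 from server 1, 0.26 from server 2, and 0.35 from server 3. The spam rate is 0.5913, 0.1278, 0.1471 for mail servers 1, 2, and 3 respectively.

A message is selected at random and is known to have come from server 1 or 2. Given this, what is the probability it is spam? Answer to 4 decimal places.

P(S|J) ≈ 0.4059

Let J = {1, 2}.
P(J) = 0.39 + 0.26 = 0.65.
P(S ∩ J) = 0.5913·0.39 + 0.1278·0.26 = 0.230607 + 0.033228 = 0.263835.
P(S | J) = 0.263835 / 0.65 = 0.405900…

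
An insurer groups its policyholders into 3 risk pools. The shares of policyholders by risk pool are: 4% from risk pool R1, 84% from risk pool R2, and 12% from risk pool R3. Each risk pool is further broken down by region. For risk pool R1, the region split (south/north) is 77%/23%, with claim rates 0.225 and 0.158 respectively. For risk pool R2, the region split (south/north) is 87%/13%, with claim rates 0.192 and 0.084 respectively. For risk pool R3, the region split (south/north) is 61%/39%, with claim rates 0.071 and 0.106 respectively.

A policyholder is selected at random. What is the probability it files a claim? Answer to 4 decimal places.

P(C|R1) = 0.77·0.225 + 0.23·0.158 = 0.17325 + 0.03634 = 0.20959
P(C|R2) = 0.87·0.192 + 0.13·0.084 = 0.16704 + 0.01092 = 0.17796
P(C|R3) = 0.61·0.071 + 0.39·0.106 = 0.04331 + 0.04134 = 0.08465
By total probability over the outer partition,
P(C) = 0.04·0.20959 + 0.84·0.17796 + 0.12·0.08465
      = 0.0083836 + 0.1494864 + 0.010158 = 0.168028

P(C) ≈ 0.1680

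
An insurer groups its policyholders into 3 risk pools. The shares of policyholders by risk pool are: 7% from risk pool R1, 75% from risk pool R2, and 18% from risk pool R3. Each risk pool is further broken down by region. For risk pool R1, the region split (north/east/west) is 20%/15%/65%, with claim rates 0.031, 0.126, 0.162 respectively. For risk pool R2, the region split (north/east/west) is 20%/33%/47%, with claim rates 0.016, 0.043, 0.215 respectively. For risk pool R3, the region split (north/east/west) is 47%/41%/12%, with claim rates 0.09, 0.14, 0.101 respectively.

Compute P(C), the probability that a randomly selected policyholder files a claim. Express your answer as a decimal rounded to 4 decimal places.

P(C) ≈ 0.1181

P(C|R1) = 0.2·0.031 + 0.15·0.126 + 0.65·0.162 = 0.0062 + 0.0189 + 0.1053 = 0.1304
P(C|R2) = 0.2·0.016 + 0.33·0.043 + 0.47·0.215 = 0.0032 + 0.01419 + 0.10105 = 0.11844
P(C|R3) = 0.47·0.09 + 0.41·0.14 + 0.12·0.101 = 0.0423 + 0.0574 + 0.01212 = 0.11182
By total probability over the outer partition,
P(C) = 0.07·0.1304 + 0.75·0.11844 + 0.18·0.11182
      = 0.009128 + 0.08883 + 0.0201276 = 0.1180856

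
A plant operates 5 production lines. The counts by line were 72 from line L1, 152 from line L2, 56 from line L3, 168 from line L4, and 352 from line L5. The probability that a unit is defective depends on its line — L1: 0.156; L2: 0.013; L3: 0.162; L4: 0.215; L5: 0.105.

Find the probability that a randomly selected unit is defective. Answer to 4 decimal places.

P(D) ≈ 0.1192

Total: 72 + 152 + 56 + 168 + 352 = 800.
P(L1) = 72/800 = 0.09. P(L2) = 152/800 = 0.19. P(L3) = 56/800 = 0.07. P(L4) = 168/800 = 0.21. P(L5) = 352/800 = 0.44.
Summing over the partition,
P(D) = P(D|L1)·P(L1) + P(D|L2)·P(L2) + P(D|L3)·P(L3) + P(D|L4)·P(L4) + P(D|L5)·P(L5)
      = 0.156·0.09 + 0.013·0.19 + 0.162·0.07 + 0.215·0.21 + 0.105·0.44
      = 0.01404 + 0.00247 + 0.01134 + 0.04515 + 0.0462 = 0.1192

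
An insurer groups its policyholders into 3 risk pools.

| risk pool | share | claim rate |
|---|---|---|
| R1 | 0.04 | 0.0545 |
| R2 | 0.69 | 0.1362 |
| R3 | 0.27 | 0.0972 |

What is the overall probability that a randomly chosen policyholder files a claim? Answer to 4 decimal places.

Summing over the partition,
P(C) = P(C|R1)·P(R1) + P(C|R2)·P(R2) + P(C|R3)·P(R3)
      = 0.0545·0.04 + 0.1362·0.69 + 0.0972·0.27
      = 0.00218 + 0.093978 + 0.026244 = 0.122402

P(C) ≈ 0.1224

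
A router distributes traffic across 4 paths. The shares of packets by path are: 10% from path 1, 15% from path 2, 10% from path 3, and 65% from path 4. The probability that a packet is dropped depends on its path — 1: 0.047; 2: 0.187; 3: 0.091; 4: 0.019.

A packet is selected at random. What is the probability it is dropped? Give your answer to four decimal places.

P(L) ≈ 0.0542

P(L) = P(L|1)·P(1) + P(L|2)·P(2) + P(L|3)·P(3) + P(L|4)·P(4)
      = 0.047·0.1 + 0.187·0.15 + 0.091·0.1 + 0.019·0.65
      = 0.0047 + 0.02805 + 0.0091 + 0.01235 = 0.0542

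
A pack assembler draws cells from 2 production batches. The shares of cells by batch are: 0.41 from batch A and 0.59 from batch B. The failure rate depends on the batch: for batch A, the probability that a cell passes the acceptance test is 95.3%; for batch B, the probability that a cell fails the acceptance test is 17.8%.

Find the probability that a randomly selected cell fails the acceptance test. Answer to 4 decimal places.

P(F|A) = 1 − 0.953 = 0.047.
P(F) = P(F|A)·P(A) + P(F|B)·P(B)
      = 0.047·0.41 + 0.178·0.59
      = 0.01927 + 0.10502 = 0.12429

P(F) ≈ 0.1243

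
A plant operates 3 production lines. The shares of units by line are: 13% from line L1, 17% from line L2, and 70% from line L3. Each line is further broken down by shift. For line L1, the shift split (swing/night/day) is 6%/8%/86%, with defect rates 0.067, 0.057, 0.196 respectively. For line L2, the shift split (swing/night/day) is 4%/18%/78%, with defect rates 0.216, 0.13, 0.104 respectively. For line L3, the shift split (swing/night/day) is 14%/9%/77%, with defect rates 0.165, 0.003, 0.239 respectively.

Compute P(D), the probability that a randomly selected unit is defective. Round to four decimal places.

0.1874

P(D|L1) = 0.06·0.067 + 0.08·0.057 + 0.86·0.196 = 0.00402 + 0.00456 + 0.16856 = 0.17714
P(D|L2) = 0.04·0.216 + 0.18·0.13 + 0.78·0.104 = 0.00864 + 0.0234 + 0.08112 = 0.11316
P(D|L3) = 0.14·0.165 + 0.09·0.003 + 0.77·0.239 = 0.0231 + 0.00027 + 0.18403 = 0.2074
Then overall,
P(D) = 0.13·0.17714 + 0.17·0.11316 + 0.7·0.2074
      = 0.0230282 + 0.0192372 + 0.14518 = 0.1874454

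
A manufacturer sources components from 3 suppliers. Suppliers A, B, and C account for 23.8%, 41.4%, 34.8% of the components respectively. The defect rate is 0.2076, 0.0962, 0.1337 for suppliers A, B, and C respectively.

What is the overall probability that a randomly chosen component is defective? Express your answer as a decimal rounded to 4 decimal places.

0.1358

Summing over the partition,
P(D) = P(D|A)·P(A) + P(D|B)·P(B) + P(D|C)·P(C)
      = 0.2076·0.238 + 0.0962·0.414 + 0.1337·0.348
      = 0.0494088 + 0.0398268 + 0.0465276 = 0.1357632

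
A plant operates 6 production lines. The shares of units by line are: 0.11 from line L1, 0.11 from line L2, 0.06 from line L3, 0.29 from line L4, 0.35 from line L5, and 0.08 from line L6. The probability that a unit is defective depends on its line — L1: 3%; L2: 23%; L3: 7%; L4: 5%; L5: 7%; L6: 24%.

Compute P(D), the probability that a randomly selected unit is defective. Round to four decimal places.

P(D) ≈ 0.0910

Using total probability over the partition,
P(D) = P(D|L1)·P(L1) + P(D|L2)·P(L2) + P(D|L3)·P(L3) + P(D|L4)·P(L4) + P(D|L5)·P(L5) + P(D|L6)·P(L6)
      = 0.03·0.11 + 0.23·0.11 + 0.07·0.06 + 0.05·0.29 + 0.07·0.35 + 0.24·0.08
      = 0.0033 + 0.0253 + 0.0042 + 0.0145 + 0.0245 + 0.0192 = 0.091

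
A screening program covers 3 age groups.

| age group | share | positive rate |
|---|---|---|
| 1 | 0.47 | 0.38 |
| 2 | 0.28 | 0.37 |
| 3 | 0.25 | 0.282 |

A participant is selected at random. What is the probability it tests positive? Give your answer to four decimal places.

Using total probability over the partition,
P(T) = P(T|1)·P(1) + P(T|2)·P(2) + P(T|3)·P(3)
      = 0.38·0.47 + 0.37·0.28 + 0.282·0.25
      = 0.1786 + 0.1036 + 0.0705 = 0.3527

P(T) ≈ 0.3527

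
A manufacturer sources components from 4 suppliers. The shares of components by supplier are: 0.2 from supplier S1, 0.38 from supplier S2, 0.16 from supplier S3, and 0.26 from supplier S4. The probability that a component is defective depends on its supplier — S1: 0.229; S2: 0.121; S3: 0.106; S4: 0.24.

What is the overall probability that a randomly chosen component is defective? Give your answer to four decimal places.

P(D) ≈ 0.1711

P(D) = P(D|S1)·P(S1) + P(D|S2)·P(S2) + P(D|S3)·P(S3) + P(D|S4)·P(S4)
      = 0.229·0.2 + 0.121·0.38 + 0.106·0.16 + 0.24·0.26
      = 0.0458 + 0.04598 + 0.01696 + 0.0624 = 0.17114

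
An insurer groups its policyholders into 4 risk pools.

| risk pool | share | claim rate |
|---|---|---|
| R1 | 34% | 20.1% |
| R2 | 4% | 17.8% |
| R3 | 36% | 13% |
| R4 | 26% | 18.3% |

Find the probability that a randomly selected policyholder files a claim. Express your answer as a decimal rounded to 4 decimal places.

P(C) = P(C|R1)·P(R1) + P(C|R2)·P(R2) + P(C|R3)·P(R3) + P(C|R4)·P(R4)
      = 0.201·0.34 + 0.178·0.04 + 0.13·0.36 + 0.183·0.26
      = 0.06834 + 0.00712 + 0.0468 + 0.04758 = 0.16984

P(C) ≈ 0.1698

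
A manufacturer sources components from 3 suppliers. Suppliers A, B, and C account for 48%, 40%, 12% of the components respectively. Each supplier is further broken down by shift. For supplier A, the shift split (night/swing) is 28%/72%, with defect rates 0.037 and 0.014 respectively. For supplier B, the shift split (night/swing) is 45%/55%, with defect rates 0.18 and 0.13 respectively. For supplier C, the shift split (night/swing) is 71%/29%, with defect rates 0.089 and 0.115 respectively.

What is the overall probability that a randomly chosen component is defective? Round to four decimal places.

P(D|A) = 0.28·0.037 + 0.72·0.014 = 0.01036 + 0.01008 = 0.02044
P(D|B) = 0.45·0.18 + 0.55·0.13 = 0.081 + 0.0715 = 0.1525
P(D|C) = 0.71·0.089 + 0.29·0.115 = 0.06319 + 0.03335 = 0.09654
By total probability over the outer partition,
P(D) = 0.48·0.02044 + 0.4·0.1525 + 0.12·0.09654
      = 0.0098112 + 0.061 + 0.0115848 = 0.082396

P(D) ≈ 0.0824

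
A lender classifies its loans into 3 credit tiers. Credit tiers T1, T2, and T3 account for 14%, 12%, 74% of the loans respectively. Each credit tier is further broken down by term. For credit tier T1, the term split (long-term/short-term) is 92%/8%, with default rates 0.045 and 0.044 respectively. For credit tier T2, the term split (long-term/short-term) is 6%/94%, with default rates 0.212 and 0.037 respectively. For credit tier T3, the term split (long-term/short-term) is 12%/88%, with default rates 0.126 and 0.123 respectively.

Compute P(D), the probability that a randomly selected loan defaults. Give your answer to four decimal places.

0.1033

P(D|T1) = 0.92·0.045 + 0.08·0.044 = 0.0414 + 0.00352 = 0.04492
P(D|T2) = 0.06·0.212 + 0.94·0.037 = 0.01272 + 0.03478 = 0.0475
P(D|T3) = 0.12·0.126 + 0.88·0.123 = 0.01512 + 0.10824 = 0.12336
Then overall,
P(D) = 0.14·0.04492 + 0.12·0.0475 + 0.74·0.12336
      = 0.0062888 + 0.0057 + 0.0912864 = 0.1032752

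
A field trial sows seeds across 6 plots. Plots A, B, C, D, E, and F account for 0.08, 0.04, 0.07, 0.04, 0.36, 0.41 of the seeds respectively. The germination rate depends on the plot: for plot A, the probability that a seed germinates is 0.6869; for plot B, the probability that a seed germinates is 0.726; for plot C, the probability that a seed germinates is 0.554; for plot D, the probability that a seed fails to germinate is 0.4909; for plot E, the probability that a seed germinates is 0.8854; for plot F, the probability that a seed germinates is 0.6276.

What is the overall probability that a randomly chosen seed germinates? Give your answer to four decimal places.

P(G) ≈ 0.7192

P(G|D) = 1 − 0.4909 = 0.5091.
Summing over the partition,
P(G) = P(G|A)·P(A) + P(G|B)·P(B) + P(G|C)·P(C) + P(G|D)·P(D) + P(G|E)·P(E) + P(G|F)·P(F)
      = 0.6869·0.08 + 0.726·0.04 + 0.554·0.07 + 0.5091·0.04 + 0.8854·0.36 + 0.6276·0.41
      = 0.054952 + 0.02904 + 0.03878 + 0.020364 + 0.318744 + 0.257316 = 0.719196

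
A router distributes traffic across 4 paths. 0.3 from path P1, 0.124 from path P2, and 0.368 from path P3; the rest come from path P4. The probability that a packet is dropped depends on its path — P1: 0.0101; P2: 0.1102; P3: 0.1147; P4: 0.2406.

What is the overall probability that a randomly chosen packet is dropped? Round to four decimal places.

P(P4) = 1 − (0.3 + 0.124 + 0.368) = 0.208.
P(L) = P(L|P1)·P(P1) + P(L|P2)·P(P2) + P(L|P3)·P(P3) + P(L|P4)·P(P4)
      = 0.0101·0.3 + 0.1102·0.124 + 0.1147·0.368 + 0.2406·0.208
      = 0.00303 + 0.0136648 + 0.0422096 + 0.0500448 = 0.1089492

0.1089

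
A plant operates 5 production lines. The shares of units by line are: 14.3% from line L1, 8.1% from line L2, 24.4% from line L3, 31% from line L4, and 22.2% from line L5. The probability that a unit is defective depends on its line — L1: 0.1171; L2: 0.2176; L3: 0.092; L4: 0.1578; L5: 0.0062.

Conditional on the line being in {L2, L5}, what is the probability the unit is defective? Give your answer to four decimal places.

Let S = {L2, L5}.
P(S) = 0.081 + 0.222 = 0.303.
P(D ∩ S) = 0.2176·0.081 + 0.0062·0.222 = 0.0176256 + 0.0013764 = 0.019002.
P(D | S) = 0.019002 / 0.303 = 0.062713…

P(D|S) ≈ 0.0627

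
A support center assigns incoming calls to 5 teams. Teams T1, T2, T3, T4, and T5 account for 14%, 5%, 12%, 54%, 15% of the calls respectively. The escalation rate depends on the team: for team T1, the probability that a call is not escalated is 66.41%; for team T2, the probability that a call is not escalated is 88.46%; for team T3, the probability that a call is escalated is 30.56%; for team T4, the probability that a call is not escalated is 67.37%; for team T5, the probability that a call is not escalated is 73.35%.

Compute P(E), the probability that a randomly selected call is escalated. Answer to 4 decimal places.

0.3056

P(E|T1) = 1 − 0.6641 = 0.3359.
P(E|T2) = 1 − 0.8846 = 0.1154.
P(E|T4) = 1 − 0.6737 = 0.3263.
P(E|T5) = 1 − 0.7335 = 0.2665.
Using total probability over the partition,
P(E) = P(E|T1)·P(T1) + P(E|T2)·P(T2) + P(E|T3)·P(T3) + P(E|T4)·P(T4) + P(E|T5)·P(T5)
      = 0.3359·0.14 + 0.1154·0.05 + 0.3056·0.12 + 0.3263·0.54 + 0.2665·0.15
      = 0.047026 + 0.00577 + 0.036672 + 0.176202 + 0.039975 = 0.305645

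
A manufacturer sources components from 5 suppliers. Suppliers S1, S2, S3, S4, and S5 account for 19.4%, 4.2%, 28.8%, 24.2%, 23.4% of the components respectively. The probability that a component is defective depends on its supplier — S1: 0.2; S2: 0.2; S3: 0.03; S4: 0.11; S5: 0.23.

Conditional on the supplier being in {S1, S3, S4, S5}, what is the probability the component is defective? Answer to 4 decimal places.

P(D|S) ≈ 0.1335

Let S = {S1, S3, S4, S5}.
P(S) = 0.194 + 0.288 + 0.242 + 0.234 = 0.958.
P(D ∩ S) = 0.2·0.194 + 0.03·0.288 + 0.11·0.242 + 0.23·0.234 = 0.0388 + 0.00864 + 0.02662 + 0.05382 = 0.12788.
P(D | S) = 0.12788 / 0.958 = 0.133486…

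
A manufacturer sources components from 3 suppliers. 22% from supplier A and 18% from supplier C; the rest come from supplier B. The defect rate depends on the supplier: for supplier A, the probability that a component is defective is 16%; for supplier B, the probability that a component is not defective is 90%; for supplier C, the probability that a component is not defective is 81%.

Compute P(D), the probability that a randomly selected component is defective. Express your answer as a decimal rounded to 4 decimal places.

P(D) ≈ 0.1294

P(B) = 1 − (0.22 + 0.18) = 0.6.
P(D|B) = 1 − 0.9 = 0.1.
P(D|C) = 1 − 0.81 = 0.19.
By the law of total probability,
P(D) = P(D|A)·P(A) + P(D|B)·P(B) + P(D|C)·P(C)
      = 0.16·0.22 + 0.1·0.6 + 0.19·0.18
      = 0.0352 + 0.06 + 0.0342 = 0.1294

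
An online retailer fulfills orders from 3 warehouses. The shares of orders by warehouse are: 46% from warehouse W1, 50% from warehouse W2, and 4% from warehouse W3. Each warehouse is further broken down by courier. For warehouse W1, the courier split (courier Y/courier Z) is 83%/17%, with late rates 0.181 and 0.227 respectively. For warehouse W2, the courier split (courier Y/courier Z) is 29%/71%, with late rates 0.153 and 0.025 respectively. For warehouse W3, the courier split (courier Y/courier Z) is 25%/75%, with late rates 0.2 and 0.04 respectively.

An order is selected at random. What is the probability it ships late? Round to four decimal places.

0.1211

P(L|W1) = 0.83·0.181 + 0.17·0.227 = 0.15023 + 0.03859 = 0.18882
P(L|W2) = 0.29·0.153 + 0.71·0.025 = 0.04437 + 0.01775 = 0.06212
P(L|W3) = 0.25·0.2 + 0.75·0.04 = 0.05 + 0.03 = 0.08
By total probability over the outer partition,
P(L) = 0.46·0.18882 + 0.5·0.06212 + 0.04·0.08
      = 0.0868572 + 0.03106 + 0.0032 = 0.1211172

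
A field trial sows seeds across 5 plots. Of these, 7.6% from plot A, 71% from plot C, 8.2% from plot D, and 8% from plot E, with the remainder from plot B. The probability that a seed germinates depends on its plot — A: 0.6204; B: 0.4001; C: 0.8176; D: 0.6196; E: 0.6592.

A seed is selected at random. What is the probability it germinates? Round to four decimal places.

P(B) = 1 − (0.076 + 0.71 + 0.082 + 0.08) = 0.052.
Using total probability over the partition,
P(G) = P(G|A)·P(A) + P(G|B)·P(B) + P(G|C)·P(C) + P(G|D)·P(D) + P(G|E)·P(E)
      = 0.6204·0.076 + 0.4001·0.052 + 0.8176·0.71 + 0.6196·0.082 + 0.6592·0.08
      = 0.0471504 + 0.0208052 + 0.580496 + 0.0508072 + 0.052736 = 0.7519948

P(G) ≈ 0.7520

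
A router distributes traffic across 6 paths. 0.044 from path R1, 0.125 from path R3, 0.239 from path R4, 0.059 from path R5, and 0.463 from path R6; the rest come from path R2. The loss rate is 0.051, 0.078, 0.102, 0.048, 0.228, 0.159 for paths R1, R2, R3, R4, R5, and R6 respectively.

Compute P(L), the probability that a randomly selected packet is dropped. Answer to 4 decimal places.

P(R2) = 1 − (0.044 + 0.125 + 0.239 + 0.059 + 0.463) = 0.07.
By the law of total probability,
P(L) = P(L|R1)·P(R1) + P(L|R2)·P(R2) + P(L|R3)·P(R3) + P(L|R4)·P(R4) + P(L|R5)·P(R5) + P(L|R6)·P(R6)
      = 0.051·0.044 + 0.078·0.07 + 0.102·0.125 + 0.048·0.239 + 0.228·0.059 + 0.159·0.463
      = 0.002244 + 0.00546 + 0.01275 + 0.011472 + 0.013452 + 0.073617 = 0.118995

P(L) ≈ 0.1190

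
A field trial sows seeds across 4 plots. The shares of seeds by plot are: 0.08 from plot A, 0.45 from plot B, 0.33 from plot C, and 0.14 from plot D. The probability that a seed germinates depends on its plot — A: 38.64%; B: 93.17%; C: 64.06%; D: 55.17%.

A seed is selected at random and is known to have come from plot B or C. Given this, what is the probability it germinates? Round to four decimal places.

Let S = {B, C}.
P(S) = 0.45 + 0.33 = 0.78.
P(G ∩ S) = 0.9317·0.45 + 0.6406·0.33 = 0.419265 + 0.211398 = 0.630663.
P(G | S) = 0.630663 / 0.78 = 0.808542…

0.8085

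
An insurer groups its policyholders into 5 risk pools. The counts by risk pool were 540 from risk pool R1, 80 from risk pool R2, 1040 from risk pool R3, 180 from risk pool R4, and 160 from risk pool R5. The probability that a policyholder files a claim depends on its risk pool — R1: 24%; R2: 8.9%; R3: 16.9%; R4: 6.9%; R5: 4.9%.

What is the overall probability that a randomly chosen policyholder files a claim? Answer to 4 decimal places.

Total: 540 + 80 + 1040 + 180 + 160 = 2000.
P(R1) = 540/2000 = 0.27. P(R2) = 80/2000 = 0.04. P(R3) = 1040/2000 = 0.52. P(R4) = 180/2000 = 0.09. P(R5) = 160/2000 = 0.08.
P(C) = P(C|R1)·P(R1) + P(C|R2)·P(R2) + P(C|R3)·P(R3) + P(C|R4)·P(R4) + P(C|R5)·P(R5)
      = 0.24·0.27 + 0.089·0.04 + 0.169·0.52 + 0.069·0.09 + 0.049·0.08
      = 0.0648 + 0.00356 + 0.08788 + 0.00621 + 0.00392 = 0.16637

0.1664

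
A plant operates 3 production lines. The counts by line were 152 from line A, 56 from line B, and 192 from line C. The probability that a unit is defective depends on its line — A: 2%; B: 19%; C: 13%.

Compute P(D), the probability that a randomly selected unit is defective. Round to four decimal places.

0.0966

Total: 152 + 56 + 192 = 400.
P(A) = 152/400 = 0.38. P(B) = 56/400 = 0.14. P(C) = 192/400 = 0.48.
P(D) = P(D|A)·P(A) + P(D|B)·P(B) + P(D|C)·P(C)
      = 0.02·0.38 + 0.19·0.14 + 0.13·0.48
      = 0.0076 + 0.0266 + 0.0624 = 0.0966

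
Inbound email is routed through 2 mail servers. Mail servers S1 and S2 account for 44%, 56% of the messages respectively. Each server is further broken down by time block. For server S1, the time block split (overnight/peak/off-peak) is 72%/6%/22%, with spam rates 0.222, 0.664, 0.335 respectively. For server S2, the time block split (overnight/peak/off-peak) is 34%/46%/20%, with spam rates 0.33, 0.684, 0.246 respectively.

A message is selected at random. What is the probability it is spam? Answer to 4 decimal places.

P(S) ≈ 0.3869

P(S|S1) = 0.72·0.222 + 0.06·0.664 + 0.22·0.335 = 0.15984 + 0.03984 + 0.0737 = 0.27338
P(S|S2) = 0.34·0.33 + 0.46·0.684 + 0.2·0.246 = 0.1122 + 0.31464 + 0.0492 = 0.47604
By total probability over the outer partition,
P(S) = 0.44·0.27338 + 0.56·0.47604
      = 0.1202872 + 0.2665824 = 0.3868696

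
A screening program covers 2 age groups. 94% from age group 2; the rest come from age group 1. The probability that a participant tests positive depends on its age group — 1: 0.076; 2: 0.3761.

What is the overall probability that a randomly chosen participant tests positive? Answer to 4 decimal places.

P(1) = 1 − (0.94) = 0.06.
P(T) = P(T|1)·P(1) + P(T|2)·P(2)
      = 0.076·0.06 + 0.3761·0.94
      = 0.00456 + 0.353534 = 0.358094

P(T) ≈ 0.3581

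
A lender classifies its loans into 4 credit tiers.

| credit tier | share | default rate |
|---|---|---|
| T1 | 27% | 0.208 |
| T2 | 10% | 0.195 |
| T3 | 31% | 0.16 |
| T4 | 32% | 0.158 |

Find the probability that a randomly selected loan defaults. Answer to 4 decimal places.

P(D) = P(D|T1)·P(T1) + P(D|T2)·P(T2) + P(D|T3)·P(T3) + P(D|T4)·P(T4)
      = 0.208·0.27 + 0.195·0.1 + 0.16·0.31 + 0.158·0.32
      = 0.05616 + 0.0195 + 0.0496 + 0.05056 = 0.17582

0.1758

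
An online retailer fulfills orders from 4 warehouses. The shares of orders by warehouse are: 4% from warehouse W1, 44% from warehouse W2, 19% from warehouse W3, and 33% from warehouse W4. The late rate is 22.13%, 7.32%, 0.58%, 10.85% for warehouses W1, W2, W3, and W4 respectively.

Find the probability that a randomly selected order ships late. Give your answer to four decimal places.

0.0780

By the law of total probability,
P(L) = P(L|W1)·P(W1) + P(L|W2)·P(W2) + P(L|W3)·P(W3) + P(L|W4)·P(W4)
      = 0.2213·0.04 + 0.0732·0.44 + 0.0058·0.19 + 0.1085·0.33
      = 0.008852 + 0.032208 + 0.001102 + 0.035805 = 0.077967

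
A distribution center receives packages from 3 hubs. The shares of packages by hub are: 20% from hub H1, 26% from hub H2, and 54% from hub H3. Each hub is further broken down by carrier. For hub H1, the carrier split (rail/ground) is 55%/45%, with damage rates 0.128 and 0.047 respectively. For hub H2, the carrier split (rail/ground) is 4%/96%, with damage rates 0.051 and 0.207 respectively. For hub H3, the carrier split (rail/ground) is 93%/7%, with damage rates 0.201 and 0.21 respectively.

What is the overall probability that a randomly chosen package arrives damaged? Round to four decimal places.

0.1794

P(D|H1) = 0.55·0.128 + 0.45·0.047 = 0.0704 + 0.02115 = 0.09155
P(D|H2) = 0.04·0.051 + 0.96·0.207 = 0.00204 + 0.19872 = 0.20076
P(D|H3) = 0.93·0.201 + 0.07·0.21 = 0.18693 + 0.0147 = 0.20163
Then overall,
P(D) = 0.2·0.09155 + 0.26·0.20076 + 0.54·0.20163
      = 0.01831 + 0.0521976 + 0.1088802 = 0.1793878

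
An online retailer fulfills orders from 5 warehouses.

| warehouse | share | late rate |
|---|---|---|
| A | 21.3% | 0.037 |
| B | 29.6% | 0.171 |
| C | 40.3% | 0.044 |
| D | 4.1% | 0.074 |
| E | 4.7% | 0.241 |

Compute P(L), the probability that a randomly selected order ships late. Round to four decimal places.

P(L) = P(L|A)·P(A) + P(L|B)·P(B) + P(L|C)·P(C) + P(L|D)·P(D) + P(L|E)·P(E)
      = 0.037·0.213 + 0.171·0.296 + 0.044·0.403 + 0.074·0.041 + 0.241·0.047
      = 0.007881 + 0.050616 + 0.017732 + 0.003034 + 0.011327 = 0.09059

0.0906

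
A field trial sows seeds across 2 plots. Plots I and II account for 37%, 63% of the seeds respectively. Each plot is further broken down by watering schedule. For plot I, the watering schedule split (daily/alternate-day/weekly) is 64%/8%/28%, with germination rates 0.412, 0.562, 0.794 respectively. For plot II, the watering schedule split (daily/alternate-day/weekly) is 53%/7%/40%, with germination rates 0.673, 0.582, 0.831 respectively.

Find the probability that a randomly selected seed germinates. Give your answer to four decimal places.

0.6562

P(G|I) = 0.64·0.412 + 0.08·0.562 + 0.28·0.794 = 0.26368 + 0.04496 + 0.22232 = 0.53096
P(G|II) = 0.53·0.673 + 0.07·0.582 + 0.4·0.831 = 0.35669 + 0.04074 + 0.3324 = 0.72983
By total probability over the outer partition,
P(G) = 0.37·0.53096 + 0.63·0.72983
      = 0.1964552 + 0.4597929 = 0.6562481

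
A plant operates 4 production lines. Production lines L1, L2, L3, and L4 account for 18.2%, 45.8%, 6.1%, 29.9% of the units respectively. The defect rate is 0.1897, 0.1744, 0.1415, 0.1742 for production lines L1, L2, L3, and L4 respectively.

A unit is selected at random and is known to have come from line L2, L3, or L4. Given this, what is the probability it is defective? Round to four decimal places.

P(D|S) ≈ 0.1719

Let S = {L2, L3, L4}.
P(S) = 0.458 + 0.061 + 0.299 = 0.818.
P(D ∩ S) = 0.1744·0.458 + 0.1415·0.061 + 0.1742·0.299 = 0.0798752 + 0.0086315 + 0.0520858 = 0.1405925.
P(D | S) = 0.1405925 / 0.818 = 0.171873…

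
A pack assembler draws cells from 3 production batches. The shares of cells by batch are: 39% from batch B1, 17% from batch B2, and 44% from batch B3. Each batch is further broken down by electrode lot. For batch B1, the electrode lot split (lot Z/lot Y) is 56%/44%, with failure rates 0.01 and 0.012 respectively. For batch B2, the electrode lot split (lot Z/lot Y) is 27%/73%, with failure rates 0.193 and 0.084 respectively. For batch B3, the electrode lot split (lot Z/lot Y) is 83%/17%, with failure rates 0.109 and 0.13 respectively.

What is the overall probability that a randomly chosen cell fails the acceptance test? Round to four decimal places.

P(F|B1) = 0.56·0.01 + 0.44·0.012 = 0.0056 + 0.00528 = 0.01088
P(F|B2) = 0.27·0.193 + 0.73·0.084 = 0.05211 + 0.06132 = 0.11343
P(F|B3) = 0.83·0.109 + 0.17·0.13 = 0.09047 + 0.0221 = 0.11257
Then overall,
P(F) = 0.39·0.01088 + 0.17·0.11343 + 0.44·0.11257
      = 0.0042432 + 0.0192831 + 0.0495308 = 0.0730571

0.0731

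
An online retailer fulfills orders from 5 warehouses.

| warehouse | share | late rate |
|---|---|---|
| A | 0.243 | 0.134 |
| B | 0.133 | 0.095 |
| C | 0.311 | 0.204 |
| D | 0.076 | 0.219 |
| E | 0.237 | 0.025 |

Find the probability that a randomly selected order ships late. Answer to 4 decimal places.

Summing over the partition,
P(L) = P(L|A)·P(A) + P(L|B)·P(B) + P(L|C)·P(C) + P(L|D)·P(D) + P(L|E)·P(E)
      = 0.134·0.243 + 0.095·0.133 + 0.204·0.311 + 0.219·0.076 + 0.025·0.237
      = 0.032562 + 0.012635 + 0.063444 + 0.016644 + 0.005925 = 0.13121

0.1312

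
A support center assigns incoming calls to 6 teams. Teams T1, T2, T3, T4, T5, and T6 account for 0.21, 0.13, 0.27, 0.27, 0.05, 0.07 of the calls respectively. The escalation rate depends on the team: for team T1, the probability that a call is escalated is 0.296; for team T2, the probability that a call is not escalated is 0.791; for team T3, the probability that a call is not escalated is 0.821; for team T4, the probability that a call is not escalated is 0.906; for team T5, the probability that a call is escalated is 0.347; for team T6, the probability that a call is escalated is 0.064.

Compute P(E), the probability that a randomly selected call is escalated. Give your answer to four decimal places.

P(E) ≈ 0.1849

P(E|T2) = 1 − 0.791 = 0.209.
P(E|T3) = 1 − 0.821 = 0.179.
P(E|T4) = 1 − 0.906 = 0.094.
P(E) = P(E|T1)·P(T1) + P(E|T2)·P(T2) + P(E|T3)·P(T3) + P(E|T4)·P(T4) + P(E|T5)·P(T5) + P(E|T6)·P(T6)
      = 0.296·0.21 + 0.209·0.13 + 0.179·0.27 + 0.094·0.27 + 0.347·0.05 + 0.064·0.07
      = 0.06216 + 0.02717 + 0.04833 + 0.02538 + 0.01735 + 0.00448 = 0.18487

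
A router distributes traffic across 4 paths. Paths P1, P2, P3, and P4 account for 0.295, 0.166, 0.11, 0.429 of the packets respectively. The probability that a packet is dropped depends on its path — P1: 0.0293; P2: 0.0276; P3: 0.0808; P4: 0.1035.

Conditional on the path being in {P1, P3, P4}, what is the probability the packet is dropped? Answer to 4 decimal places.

0.0743

Let S = {P1, P3, P4}.
P(S) = 0.295 + 0.11 + 0.429 = 0.834.
P(L ∩ S) = 0.0293·0.295 + 0.0808·0.11 + 0.1035·0.429 = 0.0086435 + 0.008888 + 0.0444015 = 0.061933.
P(L | S) = 0.061933 / 0.834 = 0.074260…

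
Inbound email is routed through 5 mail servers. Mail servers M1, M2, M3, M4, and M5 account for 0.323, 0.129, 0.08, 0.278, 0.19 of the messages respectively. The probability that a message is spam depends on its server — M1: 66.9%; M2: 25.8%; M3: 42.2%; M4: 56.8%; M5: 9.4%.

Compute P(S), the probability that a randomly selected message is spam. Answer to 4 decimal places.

By the law of total probability,
P(S) = P(S|M1)·P(M1) + P(S|M2)·P(M2) + P(S|M3)·P(M3) + P(S|M4)·P(M4) + P(S|M5)·P(M5)
      = 0.669·0.323 + 0.258·0.129 + 0.422·0.08 + 0.568·0.278 + 0.094·0.19
      = 0.216087 + 0.033282 + 0.03376 + 0.157904 + 0.01786 = 0.458893

0.4589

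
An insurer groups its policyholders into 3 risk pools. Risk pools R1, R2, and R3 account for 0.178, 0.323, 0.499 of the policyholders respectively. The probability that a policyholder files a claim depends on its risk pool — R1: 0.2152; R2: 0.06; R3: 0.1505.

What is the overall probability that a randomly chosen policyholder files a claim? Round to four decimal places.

P(C) = P(C|R1)·P(R1) + P(C|R2)·P(R2) + P(C|R3)·P(R3)
      = 0.2152·0.178 + 0.06·0.323 + 0.1505·0.499
      = 0.0383056 + 0.01938 + 0.0750995 = 0.1327851

0.1328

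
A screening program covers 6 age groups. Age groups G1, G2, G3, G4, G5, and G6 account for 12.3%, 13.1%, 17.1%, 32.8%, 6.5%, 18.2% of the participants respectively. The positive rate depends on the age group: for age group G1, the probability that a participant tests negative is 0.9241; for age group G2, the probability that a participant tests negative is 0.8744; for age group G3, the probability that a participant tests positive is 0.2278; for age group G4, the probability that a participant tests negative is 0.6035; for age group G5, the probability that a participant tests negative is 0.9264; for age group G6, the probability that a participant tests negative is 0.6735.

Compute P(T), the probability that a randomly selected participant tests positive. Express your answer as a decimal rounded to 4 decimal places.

0.2590

P(T|G1) = 1 − 0.9241 = 0.0759.
P(T|G2) = 1 − 0.8744 = 0.1256.
P(T|G4) = 1 − 0.6035 = 0.3965.
P(T|G5) = 1 − 0.9264 = 0.0736.
P(T|G6) = 1 − 0.6735 = 0.3265.
P(T) = P(T|G1)·P(G1) + P(T|G2)·P(G2) + P(T|G3)·P(G3) + P(T|G4)·P(G4) + P(T|G5)·P(G5) + P(T|G6)·P(G6)
      = 0.0759·0.123 + 0.1256·0.131 + 0.2278·0.171 + 0.3965·0.328 + 0.0736·0.065 + 0.3265·0.182
      = 0.0093357 + 0.0164536 + 0.0389538 + 0.130052 + 0.004784 + 0.059423 = 0.2590021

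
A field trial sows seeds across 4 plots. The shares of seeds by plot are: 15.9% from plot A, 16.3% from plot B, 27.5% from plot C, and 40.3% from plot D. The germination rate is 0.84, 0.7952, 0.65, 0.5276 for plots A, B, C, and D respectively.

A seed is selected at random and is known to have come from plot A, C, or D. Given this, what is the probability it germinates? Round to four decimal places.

Let S = {A, C, D}.
P(S) = 0.159 + 0.275 + 0.403 = 0.837.
P(G ∩ S) = 0.84·0.159 + 0.65·0.275 + 0.5276·0.403 = 0.13356 + 0.17875 + 0.2126228 = 0.5249328.
P(G | S) = 0.5249328 / 0.837 = 0.627160…

0.6272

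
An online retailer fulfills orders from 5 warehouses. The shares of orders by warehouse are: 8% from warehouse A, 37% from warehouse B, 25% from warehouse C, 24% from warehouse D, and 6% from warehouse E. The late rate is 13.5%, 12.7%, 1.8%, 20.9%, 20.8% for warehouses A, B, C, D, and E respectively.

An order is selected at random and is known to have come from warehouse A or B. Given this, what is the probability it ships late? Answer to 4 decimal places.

Let S = {A, B}.
P(S) = 0.08 + 0.37 = 0.45.
P(L ∩ S) = 0.135·0.08 + 0.127·0.37 = 0.0108 + 0.04699 = 0.05779.
P(L | S) = 0.05779 / 0.45 = 0.128422…

P(L|S) ≈ 0.1284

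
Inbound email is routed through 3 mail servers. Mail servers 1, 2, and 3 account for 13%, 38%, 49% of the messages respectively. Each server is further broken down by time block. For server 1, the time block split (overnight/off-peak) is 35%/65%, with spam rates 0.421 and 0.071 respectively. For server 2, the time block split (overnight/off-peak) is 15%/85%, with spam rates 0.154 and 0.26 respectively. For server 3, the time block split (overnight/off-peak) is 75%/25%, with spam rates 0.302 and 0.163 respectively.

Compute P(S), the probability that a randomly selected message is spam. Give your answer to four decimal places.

P(S|1) = 0.35·0.421 + 0.65·0.071 = 0.14735 + 0.04615 = 0.1935
P(S|2) = 0.15·0.154 + 0.85·0.26 = 0.0231 + 0.221 = 0.2441
P(S|3) = 0.75·0.302 + 0.25·0.163 = 0.2265 + 0.04075 = 0.26725
By total probability over the outer partition,
P(S) = 0.13·0.1935 + 0.38·0.2441 + 0.49·0.26725
      = 0.025155 + 0.092758 + 0.1309525 = 0.2488655

0.2489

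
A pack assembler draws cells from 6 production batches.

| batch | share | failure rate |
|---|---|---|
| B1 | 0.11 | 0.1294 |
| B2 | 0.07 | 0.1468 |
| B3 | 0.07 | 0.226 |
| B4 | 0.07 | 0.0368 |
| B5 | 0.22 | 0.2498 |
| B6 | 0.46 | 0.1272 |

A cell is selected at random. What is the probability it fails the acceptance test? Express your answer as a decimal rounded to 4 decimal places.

P(F) = P(F|B1)·P(B1) + P(F|B2)·P(B2) + P(F|B3)·P(B3) + P(F|B4)·P(B4) + P(F|B5)·P(B5) + P(F|B6)·P(B6)
      = 0.1294·0.11 + 0.1468·0.07 + 0.226·0.07 + 0.0368·0.07 + 0.2498·0.22 + 0.1272·0.46
      = 0.014234 + 0.010276 + 0.01582 + 0.002576 + 0.054956 + 0.058512 = 0.156374

P(F) ≈ 0.1564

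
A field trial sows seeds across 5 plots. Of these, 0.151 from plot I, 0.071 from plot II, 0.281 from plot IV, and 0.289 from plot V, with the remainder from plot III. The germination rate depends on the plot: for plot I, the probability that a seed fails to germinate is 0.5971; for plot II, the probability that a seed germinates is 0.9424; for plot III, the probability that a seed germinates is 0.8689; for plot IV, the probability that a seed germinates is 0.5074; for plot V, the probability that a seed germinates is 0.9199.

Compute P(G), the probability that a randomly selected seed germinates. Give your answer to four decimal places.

P(III) = 1 − (0.151 + 0.071 + 0.281 + 0.289) = 0.208.
P(G|I) = 1 − 0.5971 = 0.4029.
Summing over the partition,
P(G) = P(G|I)·P(I) + P(G|II)·P(II) + P(G|III)·P(III) + P(G|IV)·P(IV) + P(G|V)·P(V)
      = 0.4029·0.151 + 0.9424·0.071 + 0.8689·0.208 + 0.5074·0.281 + 0.9199·0.289
      = 0.0608379 + 0.0669104 + 0.1807312 + 0.1425794 + 0.2658511 = 0.71691

0.7169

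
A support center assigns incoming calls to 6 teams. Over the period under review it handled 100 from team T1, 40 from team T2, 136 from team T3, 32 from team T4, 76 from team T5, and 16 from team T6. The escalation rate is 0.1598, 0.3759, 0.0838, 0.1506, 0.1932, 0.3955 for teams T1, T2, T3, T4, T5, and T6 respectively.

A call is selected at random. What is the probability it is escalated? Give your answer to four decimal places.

Total: 100 + 40 + 136 + 32 + 76 + 16 = 400.
P(T1) = 100/400 = 0.25. P(T2) = 40/400 = 0.1. P(T3) = 136/400 = 0.34. P(T4) = 32/400 = 0.08. P(T5) = 76/400 = 0.19. P(T6) = 16/400 = 0.04.
Using total probability over the partition,
P(E) = P(E|T1)·P(T1) + P(E|T2)·P(T2) + P(E|T3)·P(T3) + P(E|T4)·P(T4) + P(E|T5)·P(T5) + P(E|T6)·P(T6)
      = 0.1598·0.25 + 0.3759·0.1 + 0.0838·0.34 + 0.1506·0.08 + 0.1932·0.19 + 0.3955·0.04
      = 0.03995 + 0.03759 + 0.028492 + 0.012048 + 0.036708 + 0.01582 = 0.170608

0.1706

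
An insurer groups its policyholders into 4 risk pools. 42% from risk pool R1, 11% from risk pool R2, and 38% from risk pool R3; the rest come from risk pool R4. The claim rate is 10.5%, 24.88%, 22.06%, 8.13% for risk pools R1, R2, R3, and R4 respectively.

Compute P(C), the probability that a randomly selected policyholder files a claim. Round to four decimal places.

P(R4) = 1 − (0.42 + 0.11 + 0.38) = 0.09.
P(C) = P(C|R1)·P(R1) + P(C|R2)·P(R2) + P(C|R3)·P(R3) + P(C|R4)·P(R4)
      = 0.105·0.42 + 0.2488·0.11 + 0.2206·0.38 + 0.0813·0.09
      = 0.0441 + 0.027368 + 0.083828 + 0.007317 = 0.162613

0.1626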